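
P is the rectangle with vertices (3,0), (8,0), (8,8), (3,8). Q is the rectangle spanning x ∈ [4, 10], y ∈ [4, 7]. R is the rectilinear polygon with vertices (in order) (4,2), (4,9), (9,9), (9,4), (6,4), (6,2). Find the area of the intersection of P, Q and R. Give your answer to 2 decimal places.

12.00

The intersection is the polygon with vertices (6,4), (4,4), (4,7), (8,7), (8,4).
By the shoelace formula its area is 12.00.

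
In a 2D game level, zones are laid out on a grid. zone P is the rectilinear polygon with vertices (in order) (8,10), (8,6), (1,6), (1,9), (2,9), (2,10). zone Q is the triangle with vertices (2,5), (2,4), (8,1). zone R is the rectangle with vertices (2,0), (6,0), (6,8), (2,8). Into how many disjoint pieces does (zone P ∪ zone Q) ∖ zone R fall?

2

(zone P ∪ zone Q) ∖ zone R splits into 2 disjoint pieces (area 19, area 0.3333).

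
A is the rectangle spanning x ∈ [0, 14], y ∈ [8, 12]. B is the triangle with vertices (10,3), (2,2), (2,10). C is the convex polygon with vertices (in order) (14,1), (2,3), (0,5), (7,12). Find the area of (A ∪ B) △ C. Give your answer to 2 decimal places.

|A ∪ B| = 85.7143.
|(A ∪ B) ∩ C| = 40.5909.
|(A ∪ B) △ C| = 85.7143 + 73 − 81.1818 = 77.53.

77.53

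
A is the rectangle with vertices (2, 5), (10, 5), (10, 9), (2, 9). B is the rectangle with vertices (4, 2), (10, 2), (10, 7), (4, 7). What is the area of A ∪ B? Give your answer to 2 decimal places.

50.00

By inclusion–exclusion:
Individual areas: |A| = 32, |B| = 30.
|A∩B|: x∈[4,10], y∈[5,7] → 6·2 = 12.
|A ∪ B| = 62 − 12 = 50.00.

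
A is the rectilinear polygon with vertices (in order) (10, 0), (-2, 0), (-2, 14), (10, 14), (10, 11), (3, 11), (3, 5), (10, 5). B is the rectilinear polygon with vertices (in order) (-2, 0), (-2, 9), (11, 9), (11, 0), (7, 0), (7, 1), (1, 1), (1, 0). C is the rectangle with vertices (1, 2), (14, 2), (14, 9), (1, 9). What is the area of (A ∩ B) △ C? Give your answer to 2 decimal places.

95.00

|A ∩ B| = 74.
|(A ∩ B) ∩ C| = 35.
|(A ∩ B) △ C| = 74 + 91 − 70 = 95.00.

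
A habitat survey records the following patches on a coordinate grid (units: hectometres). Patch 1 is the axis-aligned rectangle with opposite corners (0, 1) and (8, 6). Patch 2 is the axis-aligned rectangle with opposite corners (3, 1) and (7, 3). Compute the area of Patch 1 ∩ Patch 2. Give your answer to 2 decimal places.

8.00

|Patch 1∩Patch 2|: x∈[3,7], y∈[1,3] → 4·2 = 8.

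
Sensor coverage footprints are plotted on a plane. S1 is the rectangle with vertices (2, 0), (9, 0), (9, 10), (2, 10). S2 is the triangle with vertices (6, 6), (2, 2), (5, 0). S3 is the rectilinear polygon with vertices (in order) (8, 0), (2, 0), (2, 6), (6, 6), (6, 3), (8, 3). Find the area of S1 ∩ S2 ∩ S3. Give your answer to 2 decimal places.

10.00

The intersection is the polygon with vertices (5,0), (2,2), (6,6).
By the shoelace formula its area is 10.00.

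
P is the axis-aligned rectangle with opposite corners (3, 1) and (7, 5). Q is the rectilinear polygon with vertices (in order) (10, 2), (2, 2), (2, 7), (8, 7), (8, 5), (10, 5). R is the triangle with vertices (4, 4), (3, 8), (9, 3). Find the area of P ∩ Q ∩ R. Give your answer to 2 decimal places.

The intersection is the polygon with vertices (6.6,5), (7,4.667), (7,3.4), (4,4), (3.75,5).
By the shoelace formula its area is 3.96.

3.96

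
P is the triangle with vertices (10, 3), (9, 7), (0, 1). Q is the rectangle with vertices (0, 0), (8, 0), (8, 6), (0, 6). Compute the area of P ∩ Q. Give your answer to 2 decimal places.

14.85

The intersection is the polygon with vertices (7.5,6), (8,6), (8,2.6), (0,1).
By the shoelace formula its area is 14.85.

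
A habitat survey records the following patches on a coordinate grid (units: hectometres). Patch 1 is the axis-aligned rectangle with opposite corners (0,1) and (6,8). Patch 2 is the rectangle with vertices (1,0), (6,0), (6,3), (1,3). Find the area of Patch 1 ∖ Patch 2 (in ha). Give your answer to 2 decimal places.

32.00

|Patch 1∩Patch 2|: x∈[1,6], y∈[1,3] → 5·2 = 10.
|Patch 1| = 42.
|Patch 1 ∖ Patch 2| = |Patch 1| − |Patch 1∩Patch 2| = 42 − 10 = 32.00.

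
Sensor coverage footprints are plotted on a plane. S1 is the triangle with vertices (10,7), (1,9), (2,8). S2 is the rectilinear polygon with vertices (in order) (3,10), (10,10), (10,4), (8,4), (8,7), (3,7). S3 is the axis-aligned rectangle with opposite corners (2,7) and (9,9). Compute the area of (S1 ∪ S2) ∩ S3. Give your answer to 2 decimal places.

12.73

|S1 ∪ S2| = 28.1181.
|(S1 ∪ S2) ∩ S3| = 12.73.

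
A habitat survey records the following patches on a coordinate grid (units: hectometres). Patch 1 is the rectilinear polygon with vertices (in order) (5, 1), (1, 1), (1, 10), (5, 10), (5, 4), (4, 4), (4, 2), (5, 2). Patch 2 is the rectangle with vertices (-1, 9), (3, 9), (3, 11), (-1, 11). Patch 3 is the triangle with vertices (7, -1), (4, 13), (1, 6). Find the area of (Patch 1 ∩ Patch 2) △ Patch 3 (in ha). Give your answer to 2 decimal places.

|Patch 1 ∩ Patch 2| = 2.
|(Patch 1 ∩ Patch 2) ∩ Patch 3| = 0.5.
|(Patch 1 ∩ Patch 2) △ Patch 3| = 2 + 31.5 − 1 = 32.50.

32.50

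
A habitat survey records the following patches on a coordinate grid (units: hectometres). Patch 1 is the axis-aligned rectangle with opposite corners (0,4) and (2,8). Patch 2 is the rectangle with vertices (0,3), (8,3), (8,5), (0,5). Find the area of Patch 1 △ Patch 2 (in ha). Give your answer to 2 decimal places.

20.00

|Patch 1∩Patch 2|: x∈[0,2], y∈[4,5] → 2·1 = 2.
|Patch 1 △ Patch 2| = |Patch 1| + |Patch 2| − 2·|Patch 1∩Patch 2| = 8 + 16 − 4 = 20.00.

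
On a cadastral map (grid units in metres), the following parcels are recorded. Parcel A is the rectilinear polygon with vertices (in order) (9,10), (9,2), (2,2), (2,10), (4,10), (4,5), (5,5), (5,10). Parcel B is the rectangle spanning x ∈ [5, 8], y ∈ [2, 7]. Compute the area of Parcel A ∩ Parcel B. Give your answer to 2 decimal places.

The intersection is the polygon with vertices (5,2), (5,5), (5,7), (8,7), (8,2).
By the shoelace formula its area is 15.00.

15.00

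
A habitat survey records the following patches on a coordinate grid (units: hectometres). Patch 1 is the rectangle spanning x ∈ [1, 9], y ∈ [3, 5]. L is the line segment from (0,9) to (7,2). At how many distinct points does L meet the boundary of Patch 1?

2

The segment meets the boundary at (6,3), (4,5).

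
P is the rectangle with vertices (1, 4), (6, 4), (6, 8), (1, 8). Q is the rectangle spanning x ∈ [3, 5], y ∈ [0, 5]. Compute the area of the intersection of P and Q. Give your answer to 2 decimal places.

|P∩Q|: x∈[3,5], y∈[4,5] → 2·1 = 2.

2.00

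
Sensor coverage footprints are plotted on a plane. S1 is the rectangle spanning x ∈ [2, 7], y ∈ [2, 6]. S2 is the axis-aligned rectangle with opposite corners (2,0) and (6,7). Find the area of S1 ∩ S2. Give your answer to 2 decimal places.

|S1∩S2|: x∈[2,6], y∈[2,6] → 4·4 = 16.

16.00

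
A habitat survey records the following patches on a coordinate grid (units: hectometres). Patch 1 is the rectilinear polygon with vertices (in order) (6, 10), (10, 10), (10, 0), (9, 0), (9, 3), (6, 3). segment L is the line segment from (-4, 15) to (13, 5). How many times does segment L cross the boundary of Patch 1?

2

The segment meets the boundary at (10,6.765), (6,9.118).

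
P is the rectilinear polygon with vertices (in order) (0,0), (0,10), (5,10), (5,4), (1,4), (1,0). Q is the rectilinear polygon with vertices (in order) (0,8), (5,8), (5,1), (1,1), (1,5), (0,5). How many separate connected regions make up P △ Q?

P △ Q splits into 2 disjoint pieces (area 17, area 10).

2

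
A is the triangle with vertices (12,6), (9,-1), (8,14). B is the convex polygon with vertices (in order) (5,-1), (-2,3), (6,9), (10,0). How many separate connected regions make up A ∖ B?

A ∖ B splits into 2 disjoint pieces (area 24.4335, area 0.1711).

2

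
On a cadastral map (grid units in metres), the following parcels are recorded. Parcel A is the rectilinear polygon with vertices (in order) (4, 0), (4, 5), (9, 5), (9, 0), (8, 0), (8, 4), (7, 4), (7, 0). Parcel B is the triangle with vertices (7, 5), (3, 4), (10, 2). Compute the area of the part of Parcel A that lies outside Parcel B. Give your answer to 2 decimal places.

|Parcel A| = 21, |Parcel A∩Parcel B| = 5.5893.
|Parcel A ∖ Parcel B| = |Parcel A| − |Parcel A∩Parcel B| = 21 − 5.5893 = 15.41.

15.41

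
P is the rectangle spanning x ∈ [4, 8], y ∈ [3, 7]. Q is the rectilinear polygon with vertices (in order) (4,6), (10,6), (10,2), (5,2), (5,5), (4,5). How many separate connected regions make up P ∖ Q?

P ∖ Q splits into 2 disjoint pieces (area 4, area 2).

2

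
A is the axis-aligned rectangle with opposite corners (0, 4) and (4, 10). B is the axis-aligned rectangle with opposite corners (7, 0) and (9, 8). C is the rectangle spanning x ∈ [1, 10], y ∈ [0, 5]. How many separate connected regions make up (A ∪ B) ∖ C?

2

(A ∪ B) ∖ C splits into 2 disjoint pieces (area 21, area 6).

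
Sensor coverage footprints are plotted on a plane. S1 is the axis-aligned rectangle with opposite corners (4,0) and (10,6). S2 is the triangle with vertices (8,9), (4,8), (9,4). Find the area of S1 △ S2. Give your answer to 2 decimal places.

|S1| = 36, |S2| = 10.5, |S1∩S2| = 2.1.
|S1 △ S2| = |S1| + |S2| − 2·|S1∩S2| = 36 + 10.5 − 4.2 = 42.30.

42.30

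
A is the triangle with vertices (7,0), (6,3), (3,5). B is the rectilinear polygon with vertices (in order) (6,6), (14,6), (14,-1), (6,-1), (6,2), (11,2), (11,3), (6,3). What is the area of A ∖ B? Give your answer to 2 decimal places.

2.79

|A| = 3.5, |A∩B| = 0.7083.
|A ∖ B| = |A| − |A∩B| = 3.5 − 0.7083 = 2.79.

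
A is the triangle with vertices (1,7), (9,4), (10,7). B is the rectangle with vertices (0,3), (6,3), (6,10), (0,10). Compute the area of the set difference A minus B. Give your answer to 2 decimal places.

8.81

|A| = 13.5, |A∩B| = 4.6875.
|A ∖ B| = |A| − |A∩B| = 13.5 − 4.6875 = 8.81.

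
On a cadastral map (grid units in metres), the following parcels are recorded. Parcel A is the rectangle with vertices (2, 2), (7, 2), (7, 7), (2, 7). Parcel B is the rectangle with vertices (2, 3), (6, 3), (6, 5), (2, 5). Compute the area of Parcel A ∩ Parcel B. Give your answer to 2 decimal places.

8.00

|Parcel A∩Parcel B|: x∈[2,6], y∈[3,5] → 4·2 = 8.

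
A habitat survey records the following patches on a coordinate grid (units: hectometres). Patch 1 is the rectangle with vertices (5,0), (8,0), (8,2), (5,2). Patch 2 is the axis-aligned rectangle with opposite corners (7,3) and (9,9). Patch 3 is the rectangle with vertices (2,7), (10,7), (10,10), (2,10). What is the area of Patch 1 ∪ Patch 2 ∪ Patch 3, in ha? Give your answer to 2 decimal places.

By inclusion–exclusion:
Individual areas: |Patch 1| = 6, |Patch 2| = 12, |Patch 3| = 24.
|Patch 1∩Patch 2| = 0 (no overlap).
|Patch 1∩Patch 3| = 0 (no overlap).
|Patch 2∩Patch 3|: x∈[7,9], y∈[7,9] → 2·2 = 4.
|Patch 1∩Patch 2∩Patch 3| = 0.
|Patch 1 ∪ Patch 2 ∪ Patch 3| = 42 − 4 + 0 = 38.00.

38.00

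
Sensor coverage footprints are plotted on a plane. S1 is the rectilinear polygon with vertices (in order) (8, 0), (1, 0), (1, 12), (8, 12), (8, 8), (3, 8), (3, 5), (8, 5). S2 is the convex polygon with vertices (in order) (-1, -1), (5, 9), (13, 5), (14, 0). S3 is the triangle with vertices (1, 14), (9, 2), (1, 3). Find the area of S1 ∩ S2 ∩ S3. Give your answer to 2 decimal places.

14.58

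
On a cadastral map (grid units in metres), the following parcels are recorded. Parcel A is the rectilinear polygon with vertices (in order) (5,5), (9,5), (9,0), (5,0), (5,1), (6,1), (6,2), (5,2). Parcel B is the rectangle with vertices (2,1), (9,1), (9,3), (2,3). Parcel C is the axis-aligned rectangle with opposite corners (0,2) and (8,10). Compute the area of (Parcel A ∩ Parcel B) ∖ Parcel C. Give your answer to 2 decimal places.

4.00

|Parcel A ∩ Parcel B| = 7.
|(Parcel A ∩ Parcel B) ∩ Parcel C| = 3.
|(Parcel A ∩ Parcel B) ∖ Parcel C| = 7 − 3 = 4.00.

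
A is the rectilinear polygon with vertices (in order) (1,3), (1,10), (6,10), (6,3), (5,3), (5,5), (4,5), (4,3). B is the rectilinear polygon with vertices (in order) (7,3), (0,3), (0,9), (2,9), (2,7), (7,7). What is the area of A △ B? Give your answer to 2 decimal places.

|A| = 33, |B| = 32, |A∩B| = 20.
|A △ B| = |A| + |B| − 2·|A∩B| = 33 + 32 − 40 = 25.00.

25.00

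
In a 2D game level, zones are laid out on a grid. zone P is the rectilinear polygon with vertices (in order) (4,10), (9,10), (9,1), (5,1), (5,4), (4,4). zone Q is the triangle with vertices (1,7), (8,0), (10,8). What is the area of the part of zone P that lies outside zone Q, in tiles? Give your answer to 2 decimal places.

|zone P| = 42, |zone P∩zone Q| = 26.9306.
|zone P ∖ zone Q| = |zone P| − |zone P∩zone Q| = 42 − 26.9306 = 15.07.

15.07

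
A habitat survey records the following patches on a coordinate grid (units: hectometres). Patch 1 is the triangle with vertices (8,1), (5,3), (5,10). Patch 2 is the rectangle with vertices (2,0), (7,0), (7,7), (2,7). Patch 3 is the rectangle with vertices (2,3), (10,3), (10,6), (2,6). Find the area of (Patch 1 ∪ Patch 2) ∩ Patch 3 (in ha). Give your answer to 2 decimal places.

The region (Patch 1 ∪ Patch 2) ∩ Patch 3 is the polygon with vertices (2,6), (7,6), (7,4), (7.333,3), (2,3).
By the shoelace formula its area is 15.17.

15.17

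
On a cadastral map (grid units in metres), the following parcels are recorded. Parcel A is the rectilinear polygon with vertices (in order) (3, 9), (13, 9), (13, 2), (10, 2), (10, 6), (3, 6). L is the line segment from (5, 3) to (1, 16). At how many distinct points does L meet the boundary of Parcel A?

The segment meets the boundary at (3.154,9), (4.077,6).

2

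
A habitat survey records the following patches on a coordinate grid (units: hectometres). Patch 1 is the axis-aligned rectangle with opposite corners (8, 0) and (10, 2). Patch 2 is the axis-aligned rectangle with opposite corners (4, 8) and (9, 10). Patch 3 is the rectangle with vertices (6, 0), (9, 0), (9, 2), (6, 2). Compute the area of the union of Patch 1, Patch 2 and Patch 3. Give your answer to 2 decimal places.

18.00

By inclusion–exclusion:
Individual areas: |Patch 1| = 4, |Patch 2| = 10, |Patch 3| = 6.
|Patch 1∩Patch 2| = 0 (no overlap).
|Patch 1∩Patch 3|: x∈[8,9], y∈[0,2] → 1·2 = 2.
|Patch 2∩Patch 3| = 0 (no overlap).
|Patch 1∩Patch 2∩Patch 3| = 0.
|Patch 1 ∪ Patch 2 ∪ Patch 3| = 20 − 2 + 0 = 18.00.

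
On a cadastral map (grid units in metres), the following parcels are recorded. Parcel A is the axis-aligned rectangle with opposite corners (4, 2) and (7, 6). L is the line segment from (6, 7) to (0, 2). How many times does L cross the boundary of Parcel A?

2

The segment meets the boundary at (4,5.333), (4.8,6).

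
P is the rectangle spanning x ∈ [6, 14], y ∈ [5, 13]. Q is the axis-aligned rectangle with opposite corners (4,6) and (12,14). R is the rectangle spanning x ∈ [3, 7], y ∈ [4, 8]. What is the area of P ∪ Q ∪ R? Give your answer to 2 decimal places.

95.00

By inclusion–exclusion:
Individual areas: |P| = 64, |Q| = 64, |R| = 16.
|P∩Q|: x∈[6,12], y∈[6,13] → 6·7 = 42.
|P∩R|: x∈[6,7], y∈[5,8] → 1·3 = 3.
|Q∩R|: x∈[4,7], y∈[6,8] → 3·2 = 6.
|P∩Q∩R| = 2.
|P ∪ Q ∪ R| = 144 − 51 + 2 = 95.00.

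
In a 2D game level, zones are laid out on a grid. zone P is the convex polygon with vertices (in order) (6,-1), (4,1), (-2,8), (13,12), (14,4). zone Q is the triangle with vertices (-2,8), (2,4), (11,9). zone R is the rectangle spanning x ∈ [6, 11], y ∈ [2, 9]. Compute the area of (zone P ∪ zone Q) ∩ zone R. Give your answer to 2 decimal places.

The region (zone P ∪ zone Q) ∩ zone R is the polygon with vertices (10.8,2), (6,2), (6,9), (11,9), (11,2.125).
By the shoelace formula its area is 34.99.

34.99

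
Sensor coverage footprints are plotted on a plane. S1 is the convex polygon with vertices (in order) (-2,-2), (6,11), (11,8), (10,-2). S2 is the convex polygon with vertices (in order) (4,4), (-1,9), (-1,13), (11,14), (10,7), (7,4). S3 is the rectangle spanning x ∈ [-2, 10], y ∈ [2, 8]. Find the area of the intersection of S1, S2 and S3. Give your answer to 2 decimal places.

The intersection is the polygon with vertices (7,4), (4,4), (2.571,5.429), (4.154,8), (10,8), (10,7).
By the shoelace formula its area is 22.16.

22.16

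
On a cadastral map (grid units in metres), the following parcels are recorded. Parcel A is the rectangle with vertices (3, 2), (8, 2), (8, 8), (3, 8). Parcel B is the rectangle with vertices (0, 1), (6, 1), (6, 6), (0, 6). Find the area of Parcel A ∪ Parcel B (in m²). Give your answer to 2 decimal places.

By inclusion–exclusion:
Individual areas: |Parcel A| = 30, |Parcel B| = 30.
|Parcel A∩Parcel B|: x∈[3,6], y∈[2,6] → 3·4 = 12.
|Parcel A ∪ Parcel B| = 60 − 12 = 48.00.

48.00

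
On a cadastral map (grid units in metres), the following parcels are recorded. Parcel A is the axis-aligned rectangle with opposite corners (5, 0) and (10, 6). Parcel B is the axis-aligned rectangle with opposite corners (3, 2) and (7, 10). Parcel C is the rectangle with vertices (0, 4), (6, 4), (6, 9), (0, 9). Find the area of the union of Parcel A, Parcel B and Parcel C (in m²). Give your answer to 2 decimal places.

By inclusion–exclusion:
Individual areas: |Parcel A| = 30, |Parcel B| = 32, |Parcel C| = 30.
|Parcel A∩Parcel B|: x∈[5,7], y∈[2,6] → 2·4 = 8.
|Parcel A∩Parcel C|: x∈[5,6], y∈[4,6] → 1·2 = 2.
|Parcel B∩Parcel C|: x∈[3,6], y∈[4,9] → 3·5 = 15.
|Parcel A∩Parcel B∩Parcel C| = 2.
|Parcel A ∪ Parcel B ∪ Parcel C| = 92 − 25 + 2 = 69.00.

69.00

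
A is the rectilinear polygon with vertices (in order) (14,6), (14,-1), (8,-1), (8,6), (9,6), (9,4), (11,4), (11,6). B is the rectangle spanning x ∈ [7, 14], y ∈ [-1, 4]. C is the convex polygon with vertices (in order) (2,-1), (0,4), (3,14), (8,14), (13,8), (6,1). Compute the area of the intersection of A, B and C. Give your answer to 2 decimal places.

The intersection is the polygon with vertices (8,4), (9,4), (8,3).
By the shoelace formula its area is 0.50.

0.50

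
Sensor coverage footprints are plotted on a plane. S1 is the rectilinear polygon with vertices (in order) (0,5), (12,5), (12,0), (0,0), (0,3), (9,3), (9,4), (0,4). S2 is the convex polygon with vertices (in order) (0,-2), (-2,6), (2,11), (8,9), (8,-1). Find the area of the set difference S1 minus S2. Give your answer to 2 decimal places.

|S1| = 51, |S1∩S2| = 32.
|S1 ∖ S2| = |S1| − |S1∩S2| = 51 − 32 = 19.00.

19.00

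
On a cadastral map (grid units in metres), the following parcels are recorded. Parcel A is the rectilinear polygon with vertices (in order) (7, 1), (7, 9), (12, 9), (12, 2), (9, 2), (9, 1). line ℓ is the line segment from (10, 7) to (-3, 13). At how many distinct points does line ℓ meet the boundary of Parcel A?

1

The segment meets the boundary at (7,8.385).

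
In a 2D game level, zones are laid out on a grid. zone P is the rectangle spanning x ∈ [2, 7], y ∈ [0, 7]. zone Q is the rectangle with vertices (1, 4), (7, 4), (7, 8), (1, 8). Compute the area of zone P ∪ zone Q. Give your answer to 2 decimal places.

44.00

By inclusion–exclusion:
Individual areas: |zone P| = 35, |zone Q| = 24.
|zone P∩zone Q|: x∈[2,7], y∈[4,7] → 5·3 = 15.
|zone P ∪ zone Q| = 59 − 15 = 44.00.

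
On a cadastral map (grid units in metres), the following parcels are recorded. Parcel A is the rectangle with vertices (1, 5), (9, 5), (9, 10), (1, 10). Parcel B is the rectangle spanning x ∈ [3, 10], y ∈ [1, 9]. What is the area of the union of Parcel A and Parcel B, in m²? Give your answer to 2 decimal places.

By inclusion–exclusion:
Individual areas: |Parcel A| = 40, |Parcel B| = 56.
|Parcel A∩Parcel B|: x∈[3,9], y∈[5,9] → 6·4 = 24.
|Parcel A ∪ Parcel B| = 96 − 24 = 72.00.

72.00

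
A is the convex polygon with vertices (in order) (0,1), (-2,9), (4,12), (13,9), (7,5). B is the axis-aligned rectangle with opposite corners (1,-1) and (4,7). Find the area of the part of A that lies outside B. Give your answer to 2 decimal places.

|A| = 84.5, |A∩B| = 13.7143.
|A ∖ B| = |A| − |A∩B| = 84.5 − 13.7143 = 70.79.

70.79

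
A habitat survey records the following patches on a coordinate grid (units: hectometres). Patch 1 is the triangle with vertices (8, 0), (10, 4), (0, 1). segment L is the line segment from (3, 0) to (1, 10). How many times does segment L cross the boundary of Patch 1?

2

The segment meets the boundary at (2.642,1.792), (2.872,0.641).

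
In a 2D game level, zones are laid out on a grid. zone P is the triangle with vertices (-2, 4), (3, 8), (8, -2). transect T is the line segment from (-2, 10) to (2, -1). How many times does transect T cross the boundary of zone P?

The segment meets the boundary at (0.791,2.326), (-0.31,5.352).

2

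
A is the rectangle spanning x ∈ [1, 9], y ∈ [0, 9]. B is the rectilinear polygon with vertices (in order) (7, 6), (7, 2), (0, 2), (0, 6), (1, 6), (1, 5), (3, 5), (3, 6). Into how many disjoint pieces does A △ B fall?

1

A △ B is a single connected region.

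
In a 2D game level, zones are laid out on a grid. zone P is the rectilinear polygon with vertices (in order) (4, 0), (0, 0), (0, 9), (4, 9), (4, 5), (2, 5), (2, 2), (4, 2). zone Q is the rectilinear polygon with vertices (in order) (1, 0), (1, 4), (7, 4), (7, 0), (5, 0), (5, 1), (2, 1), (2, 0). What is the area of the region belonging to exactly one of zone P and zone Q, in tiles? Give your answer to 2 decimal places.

39.00

|zone P| = 30, |zone Q| = 21, |zone P∩zone Q| = 6.
|zone P △ zone Q| = |zone P| + |zone Q| − 2·|zone P∩zone Q| = 30 + 21 − 12 = 39.00.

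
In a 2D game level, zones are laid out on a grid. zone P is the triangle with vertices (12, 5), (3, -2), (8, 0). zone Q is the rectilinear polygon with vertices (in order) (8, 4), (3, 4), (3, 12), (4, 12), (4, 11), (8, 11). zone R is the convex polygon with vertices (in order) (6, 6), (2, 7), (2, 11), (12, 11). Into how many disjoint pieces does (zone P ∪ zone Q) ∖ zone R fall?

3

(zone P ∪ zone Q) ∖ zone R splits into 3 disjoint pieces (area 8.5, area 12.7917, area 1).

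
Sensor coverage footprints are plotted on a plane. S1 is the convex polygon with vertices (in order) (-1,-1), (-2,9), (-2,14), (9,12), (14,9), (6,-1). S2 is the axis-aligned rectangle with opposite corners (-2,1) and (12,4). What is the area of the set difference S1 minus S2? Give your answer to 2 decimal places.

136.05

|S1| = 166.5, |S1∩S2| = 30.45.
|S1 ∖ S2| = |S1| − |S1∩S2| = 166.5 − 30.45 = 136.05.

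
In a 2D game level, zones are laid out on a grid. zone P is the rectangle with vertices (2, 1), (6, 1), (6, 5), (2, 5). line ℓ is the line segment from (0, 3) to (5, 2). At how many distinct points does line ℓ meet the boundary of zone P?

1

The segment meets the boundary at (2,2.6).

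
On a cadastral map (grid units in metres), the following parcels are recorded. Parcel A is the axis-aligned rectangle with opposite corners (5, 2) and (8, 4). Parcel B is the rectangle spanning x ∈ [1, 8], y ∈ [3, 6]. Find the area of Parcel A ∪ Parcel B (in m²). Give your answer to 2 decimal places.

24.00

By inclusion–exclusion:
Individual areas: |Parcel A| = 6, |Parcel B| = 21.
|Parcel A∩Parcel B|: x∈[5,8], y∈[3,4] → 3·1 = 3.
|Parcel A ∪ Parcel B| = 27 − 3 = 24.00.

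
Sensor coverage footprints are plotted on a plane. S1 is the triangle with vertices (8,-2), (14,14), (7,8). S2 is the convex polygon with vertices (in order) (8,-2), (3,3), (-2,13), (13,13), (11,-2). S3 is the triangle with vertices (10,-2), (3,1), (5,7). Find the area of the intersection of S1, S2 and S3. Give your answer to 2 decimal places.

The intersection is the polygon with vertices (7.561,2.39), (8.806,0.149), (8.277,-1.262), (7.91,-1.105).
By the shoelace formula its area is 2.08.

2.08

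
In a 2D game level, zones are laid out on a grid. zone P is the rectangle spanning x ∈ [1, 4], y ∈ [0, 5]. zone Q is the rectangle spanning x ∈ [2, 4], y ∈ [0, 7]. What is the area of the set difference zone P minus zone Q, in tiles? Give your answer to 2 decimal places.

|zone P∩zone Q|: x∈[2,4], y∈[0,5] → 2·5 = 10.
|zone P| = 15.
|zone P ∖ zone Q| = |zone P| − |zone P∩zone Q| = 15 − 10 = 5.00.

5.00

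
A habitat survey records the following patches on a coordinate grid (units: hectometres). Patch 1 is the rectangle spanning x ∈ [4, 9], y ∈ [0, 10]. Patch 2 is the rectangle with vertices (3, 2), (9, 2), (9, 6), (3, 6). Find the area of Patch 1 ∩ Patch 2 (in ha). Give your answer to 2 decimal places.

20.00

|Patch 1∩Patch 2|: x∈[4,9], y∈[2,6] → 5·4 = 20.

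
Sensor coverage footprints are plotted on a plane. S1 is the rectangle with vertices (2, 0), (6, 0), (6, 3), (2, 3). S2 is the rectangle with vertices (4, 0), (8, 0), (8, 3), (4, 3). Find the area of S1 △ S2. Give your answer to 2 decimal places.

|S1∩S2|: x∈[4,6], y∈[0,3] → 2·3 = 6.
|S1 △ S2| = |S1| + |S2| − 2·|S1∩S2| = 12 + 12 − 12 = 12.00.

12.00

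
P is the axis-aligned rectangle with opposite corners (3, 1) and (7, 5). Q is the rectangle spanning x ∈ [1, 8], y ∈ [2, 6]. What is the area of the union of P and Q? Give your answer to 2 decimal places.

By inclusion–exclusion:
Individual areas: |P| = 16, |Q| = 28.
|P∩Q|: x∈[3,7], y∈[2,5] → 4·3 = 12.
|P ∪ Q| = 44 − 12 = 32.00.

32.00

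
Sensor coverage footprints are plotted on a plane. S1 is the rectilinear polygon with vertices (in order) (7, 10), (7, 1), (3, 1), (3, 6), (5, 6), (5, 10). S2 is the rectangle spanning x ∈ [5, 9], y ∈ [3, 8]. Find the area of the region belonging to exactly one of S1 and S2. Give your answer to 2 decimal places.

28.00

|S1| = 28, |S2| = 20, |S1∩S2| = 10.
|S1 △ S2| = |S1| + |S2| − 2·|S1∩S2| = 28 + 20 − 20 = 28.00.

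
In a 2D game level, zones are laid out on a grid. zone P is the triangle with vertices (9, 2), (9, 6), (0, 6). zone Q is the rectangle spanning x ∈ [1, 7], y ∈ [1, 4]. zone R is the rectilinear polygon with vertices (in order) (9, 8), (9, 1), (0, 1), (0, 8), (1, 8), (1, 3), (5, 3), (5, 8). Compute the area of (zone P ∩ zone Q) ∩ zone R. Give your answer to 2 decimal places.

1.33

The region (zone P ∩ zone Q) ∩ zone R is the polygon with vertices (7,4), (7,2.889), (5,3.778), (5,4).
By the shoelace formula its area is 1.33.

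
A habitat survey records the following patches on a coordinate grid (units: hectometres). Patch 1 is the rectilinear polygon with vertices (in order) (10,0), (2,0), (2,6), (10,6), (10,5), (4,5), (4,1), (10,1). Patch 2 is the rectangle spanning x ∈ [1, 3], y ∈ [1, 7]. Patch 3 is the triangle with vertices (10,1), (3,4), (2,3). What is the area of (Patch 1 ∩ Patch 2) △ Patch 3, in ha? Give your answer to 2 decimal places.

8.75

|Patch 1 ∩ Patch 2| = 5.
|(Patch 1 ∩ Patch 2) ∩ Patch 3| = 0.625.
|(Patch 1 ∩ Patch 2) △ Patch 3| = 5 + 5 − 1.25 = 8.75.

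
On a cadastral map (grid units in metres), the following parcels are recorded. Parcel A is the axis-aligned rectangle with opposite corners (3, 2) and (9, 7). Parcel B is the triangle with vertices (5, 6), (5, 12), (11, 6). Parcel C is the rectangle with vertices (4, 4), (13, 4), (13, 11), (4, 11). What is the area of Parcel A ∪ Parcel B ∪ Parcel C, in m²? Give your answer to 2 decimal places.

By inclusion–exclusion:
Individual areas: |Parcel A| = 30, |Parcel B| = 18, |Parcel C| = 63.
|Parcel A∩Parcel B| = 4.
|Parcel A∩Parcel C|: x∈[4,9], y∈[4,7] → 5·3 = 15.
|Parcel B∩Parcel C| = 17.5.
|Parcel A∩Parcel B∩Parcel C| = 4.
|Parcel A ∪ Parcel B ∪ Parcel C| = 111 − 36.5 + 4 = 78.50.

78.50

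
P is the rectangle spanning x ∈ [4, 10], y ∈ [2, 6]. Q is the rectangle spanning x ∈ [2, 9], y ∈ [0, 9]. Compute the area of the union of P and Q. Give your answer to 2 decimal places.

67.00

By inclusion–exclusion:
Individual areas: |P| = 24, |Q| = 63.
|P∩Q|: x∈[4,9], y∈[2,6] → 5·4 = 20.
|P ∪ Q| = 87 − 20 = 67.00.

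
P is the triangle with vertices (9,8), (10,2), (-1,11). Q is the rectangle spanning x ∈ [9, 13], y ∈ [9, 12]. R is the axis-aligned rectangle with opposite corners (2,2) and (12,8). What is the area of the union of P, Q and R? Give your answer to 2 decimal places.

By inclusion–exclusion:
Individual areas: |P| = 28.5, |Q| = 12, |R| = 60.
|P∩Q| = 0.
|P∩R| = 19.
|Q∩R| = 0 (no overlap).
|P∩Q∩R| = 0.
|P ∪ Q ∪ R| = 100.5 − 19 + 0 = 81.50.

81.50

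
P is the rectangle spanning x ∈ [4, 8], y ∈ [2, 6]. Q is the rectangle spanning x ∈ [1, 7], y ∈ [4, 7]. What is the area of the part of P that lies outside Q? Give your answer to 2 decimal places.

10.00

|P∩Q|: x∈[4,7], y∈[4,6] → 3·2 = 6.
|P| = 16.
|P ∖ Q| = |P| − |P∩Q| = 16 − 6 = 10.00.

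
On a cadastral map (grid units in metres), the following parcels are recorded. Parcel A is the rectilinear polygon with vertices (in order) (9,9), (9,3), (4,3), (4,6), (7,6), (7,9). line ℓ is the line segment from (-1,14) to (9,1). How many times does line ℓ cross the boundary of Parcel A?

2

The segment meets the boundary at (7.462,3), (5.154,6).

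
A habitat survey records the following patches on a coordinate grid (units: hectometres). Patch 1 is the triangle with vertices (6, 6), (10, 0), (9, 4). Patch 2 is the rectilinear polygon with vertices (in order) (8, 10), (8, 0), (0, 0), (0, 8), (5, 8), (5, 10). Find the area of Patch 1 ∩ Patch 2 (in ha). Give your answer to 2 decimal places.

1.67

The intersection is the polygon with vertices (6,6), (8,4.667), (8,3).
By the shoelace formula its area is 1.67.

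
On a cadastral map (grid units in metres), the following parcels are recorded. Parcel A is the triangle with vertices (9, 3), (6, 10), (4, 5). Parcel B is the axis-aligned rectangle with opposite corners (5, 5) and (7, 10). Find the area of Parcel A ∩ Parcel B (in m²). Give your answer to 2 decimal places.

7.58

The intersection is the polygon with vertices (7,7.667), (7,5), (5,5), (5,7.5), (6,10).
By the shoelace formula its area is 7.58.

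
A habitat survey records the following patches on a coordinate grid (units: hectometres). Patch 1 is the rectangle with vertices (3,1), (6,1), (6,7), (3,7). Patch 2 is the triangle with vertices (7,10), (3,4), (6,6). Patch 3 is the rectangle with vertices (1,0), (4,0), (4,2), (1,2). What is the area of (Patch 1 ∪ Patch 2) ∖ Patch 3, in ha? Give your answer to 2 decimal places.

|Patch 1 ∪ Patch 2| = 20.
|(Patch 1 ∪ Patch 2) ∩ Patch 3| = 1.
|(Patch 1 ∪ Patch 2) ∖ Patch 3| = 20 − 1 = 19.00.

19.00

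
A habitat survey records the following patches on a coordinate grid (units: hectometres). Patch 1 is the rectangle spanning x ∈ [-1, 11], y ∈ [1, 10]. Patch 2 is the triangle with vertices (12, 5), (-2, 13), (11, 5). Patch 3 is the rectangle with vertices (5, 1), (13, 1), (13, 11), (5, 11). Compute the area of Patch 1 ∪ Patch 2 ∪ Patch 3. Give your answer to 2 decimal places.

By inclusion–exclusion:
Individual areas: |Patch 1| = 108, |Patch 2| = 4, |Patch 3| = 80.
|Patch 1∩Patch 2| = 3.1518.
|Patch 1∩Patch 3|: x∈[5,11], y∈[1,10] → 6·9 = 54.
|Patch 2∩Patch 3| = 2.9231.
|Patch 1∩Patch 2∩Patch 3| = 2.6374.
|Patch 1 ∪ Patch 2 ∪ Patch 3| = 192 − 60.0749 + 2.6374 = 134.56.

134.56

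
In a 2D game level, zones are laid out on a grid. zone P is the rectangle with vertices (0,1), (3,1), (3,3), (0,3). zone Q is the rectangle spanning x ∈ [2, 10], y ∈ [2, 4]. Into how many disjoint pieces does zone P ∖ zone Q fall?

1

zone P ∖ zone Q is a single connected region.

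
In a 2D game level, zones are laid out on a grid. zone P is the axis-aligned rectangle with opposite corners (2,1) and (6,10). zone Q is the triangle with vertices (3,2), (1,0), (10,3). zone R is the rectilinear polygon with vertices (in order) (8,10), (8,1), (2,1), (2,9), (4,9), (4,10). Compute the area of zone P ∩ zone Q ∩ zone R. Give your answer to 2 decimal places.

3.48

The intersection is the polygon with vertices (4,1), (2,1), (3,2), (6,2.429), (6,1.667).
By the shoelace formula its area is 3.48.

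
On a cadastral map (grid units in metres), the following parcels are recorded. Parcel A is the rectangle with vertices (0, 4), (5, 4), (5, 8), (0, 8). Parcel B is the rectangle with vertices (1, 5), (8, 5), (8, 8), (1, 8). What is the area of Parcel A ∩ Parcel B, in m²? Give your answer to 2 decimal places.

12.00

|Parcel A∩Parcel B|: x∈[1,5], y∈[5,8] → 4·3 = 12.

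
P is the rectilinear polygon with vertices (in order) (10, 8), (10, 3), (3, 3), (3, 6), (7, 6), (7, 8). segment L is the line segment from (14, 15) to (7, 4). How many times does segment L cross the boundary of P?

1

The segment meets the boundary at (9.545,8).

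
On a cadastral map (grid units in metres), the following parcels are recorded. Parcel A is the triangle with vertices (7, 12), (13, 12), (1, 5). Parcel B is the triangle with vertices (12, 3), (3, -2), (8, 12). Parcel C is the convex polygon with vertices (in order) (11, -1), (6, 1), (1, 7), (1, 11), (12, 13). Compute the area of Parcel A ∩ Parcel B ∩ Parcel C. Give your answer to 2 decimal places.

The intersection is the polygon with vertices (8,12), (9.029,9.684), (6.684,8.316).
By the shoelace formula its area is 3.42.

3.42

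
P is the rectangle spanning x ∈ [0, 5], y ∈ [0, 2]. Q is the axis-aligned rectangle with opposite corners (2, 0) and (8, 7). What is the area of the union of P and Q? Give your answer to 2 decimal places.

By inclusion–exclusion:
Individual areas: |P| = 10, |Q| = 42.
|P∩Q|: x∈[2,5], y∈[0,2] → 3·2 = 6.
|P ∪ Q| = 52 − 6 = 46.00.

46.00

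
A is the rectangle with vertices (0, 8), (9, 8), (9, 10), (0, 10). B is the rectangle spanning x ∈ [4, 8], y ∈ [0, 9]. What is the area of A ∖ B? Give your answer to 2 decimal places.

14.00

|A∩B|: x∈[4,8], y∈[8,9] → 4·1 = 4.
|A| = 18.
|A ∖ B| = |A| − |A∩B| = 18 − 4 = 14.00.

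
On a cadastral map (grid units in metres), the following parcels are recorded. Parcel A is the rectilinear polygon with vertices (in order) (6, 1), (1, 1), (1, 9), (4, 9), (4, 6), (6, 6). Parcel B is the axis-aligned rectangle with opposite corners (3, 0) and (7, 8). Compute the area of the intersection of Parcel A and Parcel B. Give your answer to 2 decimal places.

The intersection is the polygon with vertices (3,1), (3,8), (4,8), (4,6), (6,6), (6,1).
By the shoelace formula its area is 17.00.

17.00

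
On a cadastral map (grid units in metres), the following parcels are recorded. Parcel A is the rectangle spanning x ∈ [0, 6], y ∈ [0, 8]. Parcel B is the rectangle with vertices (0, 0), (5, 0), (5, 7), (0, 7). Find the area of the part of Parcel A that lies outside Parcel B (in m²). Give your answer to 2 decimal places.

|Parcel A∩Parcel B|: x∈[0,5], y∈[0,7] → 5·7 = 35.
|Parcel A| = 48.
|Parcel A ∖ Parcel B| = |Parcel A| − |Parcel A∩Parcel B| = 48 − 35 = 13.00.

13.00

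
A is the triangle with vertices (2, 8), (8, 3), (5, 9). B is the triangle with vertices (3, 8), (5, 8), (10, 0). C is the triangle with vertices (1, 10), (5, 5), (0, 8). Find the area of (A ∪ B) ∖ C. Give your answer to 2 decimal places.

|A ∪ B| = 12.2885.
|(A ∪ B) ∩ C| = 0.4974.
|(A ∪ B) ∖ C| = 12.2885 − 0.4974 = 11.79.

11.79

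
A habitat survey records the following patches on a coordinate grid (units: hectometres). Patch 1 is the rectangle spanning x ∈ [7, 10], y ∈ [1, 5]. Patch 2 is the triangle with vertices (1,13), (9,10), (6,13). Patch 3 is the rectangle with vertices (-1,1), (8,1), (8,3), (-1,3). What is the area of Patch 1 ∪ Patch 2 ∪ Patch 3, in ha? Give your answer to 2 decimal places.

35.50

By inclusion–exclusion:
Individual areas: |Patch 1| = 12, |Patch 2| = 7.5, |Patch 3| = 18.
|Patch 1∩Patch 2| = 0.
|Patch 1∩Patch 3|: x∈[7,8], y∈[1,3] → 1·2 = 2.
|Patch 2∩Patch 3| = 0.
|Patch 1∩Patch 2∩Patch 3| = 0.
|Patch 1 ∪ Patch 2 ∪ Patch 3| = 37.5 − 2 + 0 = 35.50.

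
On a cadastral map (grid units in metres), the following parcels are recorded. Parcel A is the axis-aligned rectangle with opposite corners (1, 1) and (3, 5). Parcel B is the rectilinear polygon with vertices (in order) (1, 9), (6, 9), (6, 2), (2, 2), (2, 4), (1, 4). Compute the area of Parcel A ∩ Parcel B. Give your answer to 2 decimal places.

4.00

The intersection is the polygon with vertices (3,5), (3,2), (2,2), (2,4), (1,4), (1,5).
By the shoelace formula its area is 4.00.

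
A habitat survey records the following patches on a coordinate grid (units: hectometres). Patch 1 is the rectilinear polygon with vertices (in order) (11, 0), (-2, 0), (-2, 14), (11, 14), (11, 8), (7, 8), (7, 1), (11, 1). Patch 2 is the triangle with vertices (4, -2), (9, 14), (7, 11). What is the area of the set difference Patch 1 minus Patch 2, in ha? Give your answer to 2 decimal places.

145.69

|Patch 1| = 154, |Patch 1∩Patch 2| = 8.3115.
|Patch 1 ∖ Patch 2| = |Patch 1| − |Patch 1∩Patch 2| = 154 − 8.3115 = 145.69.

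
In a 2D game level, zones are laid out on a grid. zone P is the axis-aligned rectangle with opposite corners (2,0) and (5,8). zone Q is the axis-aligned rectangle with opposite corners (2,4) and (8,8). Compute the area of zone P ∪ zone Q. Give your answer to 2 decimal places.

36.00

By inclusion–exclusion:
Individual areas: |zone P| = 24, |zone Q| = 24.
|zone P∩zone Q|: x∈[2,5], y∈[4,8] → 3·4 = 12.
|zone P ∪ zone Q| = 48 − 12 = 36.00.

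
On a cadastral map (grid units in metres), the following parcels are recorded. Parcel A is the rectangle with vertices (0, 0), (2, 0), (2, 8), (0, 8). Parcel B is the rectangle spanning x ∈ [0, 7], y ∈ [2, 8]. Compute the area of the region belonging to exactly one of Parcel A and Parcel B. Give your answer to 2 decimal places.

|Parcel A∩Parcel B|: x∈[0,2], y∈[2,8] → 2·6 = 12.
|Parcel A △ Parcel B| = |Parcel A| + |Parcel B| − 2·|Parcel A∩Parcel B| = 16 + 42 − 24 = 34.00.

34.00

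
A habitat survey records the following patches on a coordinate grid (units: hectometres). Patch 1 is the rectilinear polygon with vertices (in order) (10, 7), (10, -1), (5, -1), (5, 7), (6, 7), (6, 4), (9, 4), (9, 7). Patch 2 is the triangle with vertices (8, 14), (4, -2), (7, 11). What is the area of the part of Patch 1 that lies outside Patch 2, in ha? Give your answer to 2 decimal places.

30.50

|Patch 1| = 31, |Patch 1∩Patch 2| = 0.5.
|Patch 1 ∖ Patch 2| = |Patch 1| − |Patch 1∩Patch 2| = 31 − 0.5 = 30.50.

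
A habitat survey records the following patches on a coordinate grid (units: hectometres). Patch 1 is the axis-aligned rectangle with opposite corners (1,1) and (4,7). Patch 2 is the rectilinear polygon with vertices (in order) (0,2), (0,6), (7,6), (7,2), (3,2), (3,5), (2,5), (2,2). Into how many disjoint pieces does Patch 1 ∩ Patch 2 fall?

Patch 1 ∩ Patch 2 is a single connected region.

1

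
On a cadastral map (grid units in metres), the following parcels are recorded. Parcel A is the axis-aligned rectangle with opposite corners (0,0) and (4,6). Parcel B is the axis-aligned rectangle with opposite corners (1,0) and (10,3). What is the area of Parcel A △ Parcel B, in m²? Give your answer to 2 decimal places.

33.00

|Parcel A∩Parcel B|: x∈[1,4], y∈[0,3] → 3·3 = 9.
|Parcel A △ Parcel B| = |Parcel A| + |Parcel B| − 2·|Parcel A∩Parcel B| = 24 + 27 − 18 = 33.00.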